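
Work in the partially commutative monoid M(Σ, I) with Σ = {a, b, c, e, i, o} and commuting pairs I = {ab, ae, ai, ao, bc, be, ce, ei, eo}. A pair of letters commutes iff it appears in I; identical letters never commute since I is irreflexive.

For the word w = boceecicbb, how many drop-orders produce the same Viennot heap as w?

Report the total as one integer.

135

piece 0:b — minimal
piece 1:o rests on {0:b}
piece 2:c rests on {1:o}
piece 3:e — minimal
piece 4:e rests on {3:e}
piece 5:c rests on {2:c}
piece 6:i rests on {5:c}
piece 7:c rests on {6:i}
piece 8:b rests on {6:i}
piece 9:b rests on {8:b}
minimal pieces: {0:b, 3:e}
ways to finish when only these pieces remain (= sum over removing one remaining piece with nothing left below it):
  1 left: {4}→1  {7}→1  {9}→1
  2 left: {3,4}→1  {4,7}→2  {4,9}→2  {7,9}→2  {8,9}→1
  3 left: {3,4,7}→3  {3,4,9}→3  {4,7,9}→6  {4,8,9}→3  {7,8,9}→3
  4 left: {3,4,7,9}→12  {3,4,8,9}→6  {4,7,8,9}→12  {6,7,8,9}→3
  5 left: {3,4,7,8,9}→30  {4,6,7,8,9}→15  {5,6,7,8,9}→3
  6 left: {2,5,6,7,8,9}→3  {3,4,6,7,8,9}→45  {4,5,6,7,8,9}→18
  7 left: {1,2,5,6,7,8,9}→3  {2,4,5,6,7,8,9}→21  {3,4,5,6,7,8,9}→63
  8 left: {0,1,2,5,6,7,8,9}→3  {1,2,4,5,6,7,8,9}→24  {2,3,4,5,6,7,8,9}→84
  placing 0:b first → 108 extensions
  placing 3:e first → 27 extensions
total linear extensions = 135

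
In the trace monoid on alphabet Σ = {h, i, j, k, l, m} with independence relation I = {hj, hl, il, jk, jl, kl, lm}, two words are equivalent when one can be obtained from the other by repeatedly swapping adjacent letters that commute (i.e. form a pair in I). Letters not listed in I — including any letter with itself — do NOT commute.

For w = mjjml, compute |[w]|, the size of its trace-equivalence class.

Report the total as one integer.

drop 0:m onto floor
drop 1:j onto {0:m}
drop 2:j onto {1:j}
drop 3:m onto {2:j}
drop 4:l onto floor
ground layer = {0:m, 4:l}
drop-orders for the pieces not yet dropped (sum over which currently-grounded one goes next):
  1 to go: {3} 1  {4} 1
  2 to go: {2,3} 1  {3,4} 2
  3 to go: {1,2,3} 1  {2,3,4} 3
  if 0:m drops first: 4 orders
  if 4:l drops first: 1 orders
heap linearizations: 5

5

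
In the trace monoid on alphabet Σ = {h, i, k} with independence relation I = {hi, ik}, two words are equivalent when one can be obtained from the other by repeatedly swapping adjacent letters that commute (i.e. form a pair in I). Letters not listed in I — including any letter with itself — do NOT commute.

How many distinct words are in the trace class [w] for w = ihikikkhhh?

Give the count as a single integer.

0(i) covers ∅
1(h) covers ∅
2(i) covers 0:i
3(k) covers 1:h
4(i) covers 2:i
5(k) covers 3:k
6(k) covers 5:k
7(h) covers 6:k
8(h) covers 7:h
9(h) covers 8:h
floor of heap: 0:i, 1:h
completions by unplaced set U, small U first (add the entries for U minus each lowest piece of U):
  |U|=1: {4}:1  {9}:1
  |U|=2: {2,4}:1  {4,9}:2  {8,9}:1
  |U|=3: {0,2,4}:1  {2,4,9}:3  {4,8,9}:3  {7,8,9}:1
  |U|=4: {0,2,4,9}:4  {2,4,8,9}:6  {4,7,8,9}:4  {6,7,8,9}:1
  |U|=5: {0,2,4,8,9}:10  {2,4,7,8,9}:10  {4,6,7,8,9}:5  {5,6,7,8,9}:1
  |U|=6: {0,2,4,7,8,9}:20  {2,4,6,7,8,9}:15  {3,5,6,7,8,9}:1  {4,5,6,7,8,9}:6
  |U|=7: {0,2,4,6,7,8,9}:35  {1,3,5,6,7,8,9}:1  {2,4,5,6,7,8,9}:21  {3,4,5,6,7,8,9}:7
  |U|=8: {0,2,4,5,6,7,8,9}:56  {1,3,4,5,6,7,8,9}:8  {2,3,4,5,6,7,8,9}:28
  start at 0(i): 36
  start at 1(h): 84
sum over floor = 120

120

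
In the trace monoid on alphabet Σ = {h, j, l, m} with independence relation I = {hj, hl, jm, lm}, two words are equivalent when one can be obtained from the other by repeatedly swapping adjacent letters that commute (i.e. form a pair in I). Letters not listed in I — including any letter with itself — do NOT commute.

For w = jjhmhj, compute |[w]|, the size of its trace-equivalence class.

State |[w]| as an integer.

#0=j has no predecessor
#1=j depends on [0:j]
#2=h has no predecessor
#3=m depends on [2:h]
#4=h depends on [3:m]
#5=j depends on [1:j]
sources: [0:j, 2:h]
N(rest) = Σ N(rest − s) over sources s of rest; N(one piece) = 1:
  size 1 → [4]=1  [5]=1
  size 2 → [1,5]=1  [3,4]=1  [4,5]=2
  size 3 → [0,1,5]=1  [1,4,5]=3  [2,3,4]=1  [3,4,5]=3
  size 4 → [0,1,4,5]=4  [1,3,4,5]=6  [2,3,4,5]=4
  first=0(j) contributes 10
  first=2(h) contributes 10
|[w]| = 20

20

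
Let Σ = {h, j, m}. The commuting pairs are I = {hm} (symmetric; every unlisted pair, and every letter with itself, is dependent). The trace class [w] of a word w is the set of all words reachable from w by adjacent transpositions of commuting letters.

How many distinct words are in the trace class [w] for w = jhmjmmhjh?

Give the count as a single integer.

6

0(j) covers ∅
1(h) covers 0:j
2(m) covers 0:j
3(j) covers 1:h, 2:m
4(m) covers 3:j
5(m) covers 4:m
6(h) covers 3:j
7(j) covers 5:m, 6:h
8(h) covers 7:j
floor of heap: 0:j
completions by unplaced set U, small U first (add the entries for U minus each lowest piece of U):
  |U|=1: {8}:1
  |U|=2: {7,8}:1
  |U|=3: {5,7,8}:1  {6,7,8}:1
  |U|=4: {4,5,7,8}:1  {5,6,7,8}:2
  |U|=5: {4,5,6,7,8}:3
  |U|=6: {3,4,5,6,7,8}:3
  |U|=7: {1,3,4,5,6,7,8}:3  {2,3,4,5,6,7,8}:3
  start at 0(j): 6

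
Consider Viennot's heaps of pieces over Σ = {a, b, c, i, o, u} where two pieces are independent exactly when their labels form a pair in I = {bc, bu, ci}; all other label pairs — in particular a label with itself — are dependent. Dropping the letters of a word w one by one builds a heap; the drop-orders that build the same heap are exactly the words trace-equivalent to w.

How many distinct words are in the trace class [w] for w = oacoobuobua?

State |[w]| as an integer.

piece 0:o — minimal
piece 1:a rests on {0:o}
piece 2:c rests on {1:a}
piece 3:o rests on {2:c}
piece 4:o rests on {3:o}
piece 5:b rests on {4:o}
piece 6:u rests on {4:o}
piece 7:o rests on {5:b, 6:u}
piece 8:b rests on {7:o}
piece 9:u rests on {7:o}
piece 10:a rests on {8:b, 9:u}
minimal pieces: {0:o}
ways to finish when only these pieces remain (= sum over removing one remaining piece with nothing left below it):
  1 left: {10}→1
  2 left: {8,10}→1  {9,10}→1
  3 left: {8,9,10}→2
  4 left: {7,8,9,10}→2
  5 left: {5,7,8,9,10}→2  {6,7,8,9,10}→2
  6 left: {5,6,7,8,9,10}→4
  7 left: {4,5,6,7,8,9,10}→4
  8 left: {3,4,5,6,7,8,9,10}→4
  9 left: {2,3,4,5,6,7,8,9,10}→4
  placing 0:o first → 4 extensions

4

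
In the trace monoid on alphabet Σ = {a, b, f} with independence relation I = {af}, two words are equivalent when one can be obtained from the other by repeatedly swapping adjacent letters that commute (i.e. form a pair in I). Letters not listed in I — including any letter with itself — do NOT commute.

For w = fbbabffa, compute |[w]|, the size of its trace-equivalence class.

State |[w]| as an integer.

3

#0=f has no predecessor
#1=b depends on [0:f]
#2=b depends on [1:b]
#3=a depends on [2:b]
#4=b depends on [3:a]
#5=f depends on [4:b]
#6=f depends on [5:f]
#7=a depends on [4:b]
sources: [0:f]
N(rest) = Σ N(rest − s) over sources s of rest; N(one piece) = 1:
  size 1 → [6]=1  [7]=1
  size 2 → [5,6]=1  [6,7]=2
  size 3 → [5,6,7]=3
  size 4 → [4,5,6,7]=3
  size 5 → [3,4,5,6,7]=3
  size 6 → [2,3,4,5,6,7]=3
  first=0(f) contributes 3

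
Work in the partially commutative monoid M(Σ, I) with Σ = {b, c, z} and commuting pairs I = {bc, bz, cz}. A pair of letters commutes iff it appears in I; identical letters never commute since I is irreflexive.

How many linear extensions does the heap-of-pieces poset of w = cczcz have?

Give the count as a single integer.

10

0(c) covers ∅
1(c) covers 0:c
2(z) covers ∅
3(c) covers 1:c
4(z) covers 2:z
floor of heap: 0:c, 2:z
completions by unplaced set U, small U first (add the entries for U minus each lowest piece of U):
  |U|=1: {3}:1  {4}:1
  |U|=2: {1,3}:1  {2,4}:1  {3,4}:2
  |U|=3: {0,1,3}:1  {1,3,4}:3  {2,3,4}:3
  start at 0(c): 6
  start at 2(z): 4
sum over floor = 10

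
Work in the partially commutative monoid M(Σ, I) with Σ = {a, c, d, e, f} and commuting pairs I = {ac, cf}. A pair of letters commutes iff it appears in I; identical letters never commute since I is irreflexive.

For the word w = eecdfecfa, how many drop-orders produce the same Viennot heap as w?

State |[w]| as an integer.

0(e) covers ∅
1(e) covers 0:e
2(c) covers 1:e
3(d) covers 2:c
4(f) covers 3:d
5(e) covers 4:f
6(c) covers 5:e
7(f) covers 5:e
8(a) covers 7:f
floor of heap: 0:e
completions by unplaced set U, small U first (add the entries for U minus each lowest piece of U):
  |U|=1: {6}:1  {8}:1
  |U|=2: {6,8}:2  {7,8}:1
  |U|=3: {6,7,8}:3
  |U|=4: {5,6,7,8}:3
  |U|=5: {4,5,6,7,8}:3
  |U|=6: {3,4,5,6,7,8}:3
  |U|=7: {2,3,4,5,6,7,8}:3
  start at 0(e): 3

3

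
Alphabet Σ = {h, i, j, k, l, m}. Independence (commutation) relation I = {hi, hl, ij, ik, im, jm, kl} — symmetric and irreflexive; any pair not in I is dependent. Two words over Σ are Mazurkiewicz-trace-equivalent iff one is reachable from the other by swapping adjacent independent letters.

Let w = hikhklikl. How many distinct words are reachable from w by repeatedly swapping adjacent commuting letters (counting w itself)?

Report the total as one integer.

126

0(h) covers ∅
1(i) covers ∅
2(k) covers 0:h
3(h) covers 2:k
4(k) covers 3:h
5(l) covers 1:i
6(i) covers 5:l
7(k) covers 4:k
8(l) covers 6:i
floor of heap: 0:h, 1:i
completions by unplaced set U, small U first (add the entries for U minus each lowest piece of U):
  |U|=1: {7}:1  {8}:1
  |U|=2: {4,7}:1  {6,8}:1  {7,8}:2
  |U|=3: {3,4,7}:1  {4,7,8}:3  {5,6,8}:1  {6,7,8}:3
  |U|=4: {1,5,6,8}:1  {2,3,4,7}:1  {3,4,7,8}:4  {4,6,7,8}:6  {5,6,7,8}:4
  |U|=5: {0,2,3,4,7}:1  {1,5,6,7,8}:5  {2,3,4,7,8}:5  {3,4,6,7,8}:10  {4,5,6,7,8}:10
  |U|=6: {0,2,3,4,7,8}:6  {1,4,5,6,7,8}:15  {2,3,4,6,7,8}:15  {3,4,5,6,7,8}:20
  |U|=7: {0,2,3,4,6,7,8}:21  {1,3,4,5,6,7,8}:35  {2,3,4,5,6,7,8}:35
  start at 0(h): 70
  start at 1(i): 56
sum over floor = 126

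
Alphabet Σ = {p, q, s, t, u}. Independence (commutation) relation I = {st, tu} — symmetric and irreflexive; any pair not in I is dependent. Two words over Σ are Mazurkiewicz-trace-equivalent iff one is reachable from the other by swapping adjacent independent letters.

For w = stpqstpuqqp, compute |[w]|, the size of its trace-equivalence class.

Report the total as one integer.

0(s) covers ∅
1(t) covers ∅
2(p) covers 0:s, 1:t
3(q) covers 2:p
4(s) covers 3:q
5(t) covers 3:q
6(p) covers 4:s, 5:t
7(u) covers 6:p
8(q) covers 7:u
9(q) covers 8:q
10(p) covers 9:q
floor of heap: 0:s, 1:t
completions by unplaced set U, small U first (add the entries for U minus each lowest piece of U):
  |U|=1: {10}:1
  |U|=2: {9,10}:1
  |U|=3: {8,9,10}:1
  |U|=4: {7,8,9,10}:1
  |U|=5: {6,7,8,9,10}:1
  |U|=6: {4,6,7,8,9,10}:1  {5,6,7,8,9,10}:1
  |U|=7: {4,5,6,7,8,9,10}:2
  |U|=8: {3,4,5,6,7,8,9,10}:2
  |U|=9: {2,3,4,5,6,7,8,9,10}:2
  start at 0(s): 2
  start at 1(t): 2
sum over floor = 4

4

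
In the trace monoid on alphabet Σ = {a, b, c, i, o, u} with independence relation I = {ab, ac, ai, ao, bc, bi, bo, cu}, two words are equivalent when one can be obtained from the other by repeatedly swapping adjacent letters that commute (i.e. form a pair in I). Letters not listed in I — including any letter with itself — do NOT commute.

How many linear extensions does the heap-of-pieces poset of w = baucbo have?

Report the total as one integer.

drop 0:b onto floor
drop 1:a onto floor
drop 2:u onto {0:b, 1:a}
drop 3:c onto floor
drop 4:b onto {2:u}
drop 5:o onto {2:u, 3:c}
ground layer = {0:b, 1:a, 3:c}
drop-orders for the pieces not yet dropped (sum over which currently-grounded one goes next):
  1 to go: {4} 1  {5} 1
  2 to go: {3,5} 1  {4,5} 2
  3 to go: {2,4,5} 2  {3,4,5} 3
  4 to go: {0,2,4,5} 2  {1,2,4,5} 2  {2,3,4,5} 5
  if 0:b drops first: 7 orders
  if 1:a drops first: 7 orders
  if 3:c drops first: 4 orders
heap linearizations: 18

18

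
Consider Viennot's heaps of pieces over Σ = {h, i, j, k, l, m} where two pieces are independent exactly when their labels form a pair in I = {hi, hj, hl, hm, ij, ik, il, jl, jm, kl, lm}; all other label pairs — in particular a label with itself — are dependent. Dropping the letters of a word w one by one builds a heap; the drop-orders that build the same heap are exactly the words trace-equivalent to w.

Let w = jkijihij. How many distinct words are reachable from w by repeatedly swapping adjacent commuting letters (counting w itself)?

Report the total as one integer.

0(j) covers ∅
1(k) covers 0:j
2(i) covers ∅
3(j) covers 1:k
4(i) covers 2:i
5(h) covers 1:k
6(i) covers 4:i
7(j) covers 3:j
floor of heap: 0:j, 2:i
completions by unplaced set U, small U first (add the entries for U minus each lowest piece of U):
  |U|=1: {5}:1  {6}:1  {7}:1
  |U|=2: {3,7}:1  {4,6}:1  {5,6}:2  {5,7}:2  {6,7}:2
  |U|=3: {2,4,6}:1  {3,5,7}:3  {3,6,7}:3  {4,5,6}:3  {4,6,7}:3  {5,6,7}:6
  |U|=4: {1,3,5,7}:3  {2,4,5,6}:4  {2,4,6,7}:4  {3,4,6,7}:6  {3,5,6,7}:12  {4,5,6,7}:12
  |U|=5: {0,1,3,5,7}:3  {1,3,5,6,7}:15  {2,3,4,6,7}:10  {2,4,5,6,7}:20  {3,4,5,6,7}:30
  |U|=6: {0,1,3,5,6,7}:18  {1,3,4,5,6,7}:45  {2,3,4,5,6,7}:60
  start at 0(j): 105
  start at 2(i): 63
sum over floor = 168

168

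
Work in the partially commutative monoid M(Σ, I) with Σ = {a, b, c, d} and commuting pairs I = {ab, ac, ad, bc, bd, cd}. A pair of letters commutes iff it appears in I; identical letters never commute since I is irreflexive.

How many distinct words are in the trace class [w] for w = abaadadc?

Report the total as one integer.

840

piece 0:a — minimal
piece 1:b — minimal
piece 2:a rests on {0:a}
piece 3:a rests on {2:a}
piece 4:d — minimal
piece 5:a rests on {3:a}
piece 6:d rests on {4:d}
piece 7:c — minimal
minimal pieces: {0:a, 1:b, 4:d, 7:c}
ways to finish when only these pieces remain (= sum over removing one remaining piece with nothing left below it):
  1 left: {1}→1  {5}→1  {6}→1  {7}→1
  2 left: {1,5}→2  {1,6}→2  {1,7}→2  {3,5}→1  {4,6}→1  {5,6}→2  {5,7}→2  {6,7}→2
  3 left: {1,3,5}→3  {1,4,6}→3  {1,5,6}→6  {1,5,7}→6  {1,6,7}→6  {2,3,5}→1  {3,5,6}→3  {3,5,7}→3  {4,5,6}→3  {4,6,7}→3  {5,6,7}→6
  4 left: {0,2,3,5}→1  {1,2,3,5}→4  {1,3,5,6}→12  {1,3,5,7}→12  {1,4,5,6}→12  {1,4,6,7}→12  {1,5,6,7}→24  {2,3,5,6}→4  {2,3,5,7}→4  {3,4,5,6}→6  {3,5,6,7}→12  {4,5,6,7}→12
  5 left: {0,1,2,3,5}→5  {0,2,3,5,6}→5  {0,2,3,5,7}→5  {1,2,3,5,6}→20  {1,2,3,5,7}→20  {1,3,4,5,6}→30  {1,3,5,6,7}→60  {1,4,5,6,7}→60  {2,3,4,5,6}→10  {2,3,5,6,7}→20  {3,4,5,6,7}→30
  6 left: {0,1,2,3,5,6}→30  {0,1,2,3,5,7}→30  {0,2,3,4,5,6}→15  {0,2,3,5,6,7}→30  {1,2,3,4,5,6}→60  {1,2,3,5,6,7}→120  {1,3,4,5,6,7}→180  {2,3,4,5,6,7}→60
  placing 0:a first → 420 extensions
  placing 1:b first → 105 extensions
  placing 4:d first → 210 extensions
  placing 7:c first → 105 extensions
total linear extensions = 840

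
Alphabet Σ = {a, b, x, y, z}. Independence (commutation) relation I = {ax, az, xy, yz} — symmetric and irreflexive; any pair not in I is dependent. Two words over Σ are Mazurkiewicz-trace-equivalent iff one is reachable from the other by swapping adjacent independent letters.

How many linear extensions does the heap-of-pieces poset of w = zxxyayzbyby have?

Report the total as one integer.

35

0(z) covers ∅
1(x) covers 0:z
2(x) covers 1:x
3(y) covers ∅
4(a) covers 3:y
5(y) covers 4:a
6(z) covers 2:x
7(b) covers 5:y, 6:z
8(y) covers 7:b
9(b) covers 8:y
10(y) covers 9:b
floor of heap: 0:z, 3:y
completions by unplaced set U, small U first (add the entries for U minus each lowest piece of U):
  |U|=1: {10}:1
  |U|=2: {9,10}:1
  |U|=3: {8,9,10}:1
  |U|=4: {7,8,9,10}:1
  |U|=5: {5,7,8,9,10}:1  {6,7,8,9,10}:1
  |U|=6: {2,6,7,8,9,10}:1  {4,5,7,8,9,10}:1  {5,6,7,8,9,10}:2
  |U|=7: {1,2,6,7,8,9,10}:1  {2,5,6,7,8,9,10}:3  {3,4,5,7,8,9,10}:1  {4,5,6,7,8,9,10}:3
  |U|=8: {0,1,2,6,7,8,9,10}:1  {1,2,5,6,7,8,9,10}:4  {2,4,5,6,7,8,9,10}:6  {3,4,5,6,7,8,9,10}:4
  |U|=9: {0,1,2,5,6,7,8,9,10}:5  {1,2,4,5,6,7,8,9,10}:10  {2,3,4,5,6,7,8,9,10}:10
  start at 0(z): 20
  start at 3(y): 15
sum over floor = 35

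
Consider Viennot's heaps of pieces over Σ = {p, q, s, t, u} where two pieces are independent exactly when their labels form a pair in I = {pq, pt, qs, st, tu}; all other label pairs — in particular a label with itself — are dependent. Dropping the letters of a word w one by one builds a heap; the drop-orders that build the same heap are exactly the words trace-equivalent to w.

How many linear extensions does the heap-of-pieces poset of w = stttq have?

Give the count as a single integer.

drop 0:s onto floor
drop 1:t onto floor
drop 2:t onto {1:t}
drop 3:t onto {2:t}
drop 4:q onto {3:t}
ground layer = {0:s, 1:t}
drop-orders for the pieces not yet dropped (sum over which currently-grounded one goes next):
  1 to go: {0} 1  {4} 1
  2 to go: {0,4} 2  {3,4} 1
  3 to go: {0,3,4} 3  {2,3,4} 1
  if 0:s drops first: 1 orders
  if 1:t drops first: 4 orders
heap linearizations: 5

5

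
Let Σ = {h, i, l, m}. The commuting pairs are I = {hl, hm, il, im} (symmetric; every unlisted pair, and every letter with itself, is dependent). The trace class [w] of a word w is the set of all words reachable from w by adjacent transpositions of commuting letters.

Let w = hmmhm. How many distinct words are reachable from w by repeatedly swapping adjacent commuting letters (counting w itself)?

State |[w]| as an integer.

0(h) covers ∅
1(m) covers ∅
2(m) covers 1:m
3(h) covers 0:h
4(m) covers 2:m
floor of heap: 0:h, 1:m
completions by unplaced set U, small U first (add the entries for U minus each lowest piece of U):
  |U|=1: {3}:1  {4}:1
  |U|=2: {0,3}:1  {2,4}:1  {3,4}:2
  |U|=3: {0,3,4}:3  {1,2,4}:1  {2,3,4}:3
  start at 0(h): 4
  start at 1(m): 6
sum over floor = 10

10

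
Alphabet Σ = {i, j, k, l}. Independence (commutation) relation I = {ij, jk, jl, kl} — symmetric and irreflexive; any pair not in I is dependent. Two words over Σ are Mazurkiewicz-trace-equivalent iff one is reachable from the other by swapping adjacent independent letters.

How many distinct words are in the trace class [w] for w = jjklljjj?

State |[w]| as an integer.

168

0(j) covers ∅
1(j) covers 0:j
2(k) covers ∅
3(l) covers ∅
4(l) covers 3:l
5(j) covers 1:j
6(j) covers 5:j
7(j) covers 6:j
floor of heap: 0:j, 2:k, 3:l
completions by unplaced set U, small U first (add the entries for U minus each lowest piece of U):
  |U|=1: {2}:1  {4}:1  {7}:1
  |U|=2: {2,4}:2  {2,7}:2  {3,4}:1  {4,7}:2  {6,7}:1
  |U|=3: {2,3,4}:3  {2,4,7}:6  {2,6,7}:3  {3,4,7}:3  {4,6,7}:3  {5,6,7}:1
  |U|=4: {1,5,6,7}:1  {2,3,4,7}:12  {2,4,6,7}:12  {2,5,6,7}:4  {3,4,6,7}:6  {4,5,6,7}:4
  |U|=5: {0,1,5,6,7}:1  {1,2,5,6,7}:5  {1,4,5,6,7}:5  {2,3,4,6,7}:30  {2,4,5,6,7}:20  {3,4,5,6,7}:10
  |U|=6: {0,1,2,5,6,7}:6  {0,1,4,5,6,7}:6  {1,2,4,5,6,7}:30  {1,3,4,5,6,7}:15  {2,3,4,5,6,7}:60
  start at 0(j): 105
  start at 2(k): 21
  start at 3(l): 42
sum over floor = 168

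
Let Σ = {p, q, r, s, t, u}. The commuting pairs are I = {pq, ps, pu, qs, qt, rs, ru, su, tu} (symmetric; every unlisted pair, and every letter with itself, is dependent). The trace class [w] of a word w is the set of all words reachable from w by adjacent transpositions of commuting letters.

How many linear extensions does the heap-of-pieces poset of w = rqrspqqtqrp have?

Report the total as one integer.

70

piece 0:r — minimal
piece 1:q rests on {0:r}
piece 2:r rests on {1:q}
piece 3:s — minimal
piece 4:p rests on {2:r}
piece 5:q rests on {2:r}
piece 6:q rests on {5:q}
piece 7:t rests on {3:s, 4:p}
piece 8:q rests on {6:q}
piece 9:r rests on {7:t, 8:q}
piece 10:p rests on {9:r}
minimal pieces: {0:r, 3:s}
ways to finish when only these pieces remain (= sum over removing one remaining piece with nothing left below it):
  1 left: {10}→1
  2 left: {9,10}→1
  3 left: {7,9,10}→1  {8,9,10}→1
  4 left: {3,7,9,10}→1  {4,7,9,10}→1  {6,8,9,10}→1  {7,8,9,10}→2
  5 left: {3,4,7,9,10}→2  {3,7,8,9,10}→3  {4,7,8,9,10}→3  {5,6,8,9,10}→1  {6,7,8,9,10}→3
  6 left: {3,4,7,8,9,10}→8  {3,6,7,8,9,10}→6  {4,6,7,8,9,10}→6  {5,6,7,8,9,10}→4
  7 left: {3,4,6,7,8,9,10}→20  {3,5,6,7,8,9,10}→10  {4,5,6,7,8,9,10}→10
  8 left: {2,4,5,6,7,8,9,10}→10  {3,4,5,6,7,8,9,10}→40
  9 left: {1,2,4,5,6,7,8,9,10}→10  {2,3,4,5,6,7,8,9,10}→50
  placing 0:r first → 60 extensions
  placing 3:s first → 10 extensions
total linear extensions = 70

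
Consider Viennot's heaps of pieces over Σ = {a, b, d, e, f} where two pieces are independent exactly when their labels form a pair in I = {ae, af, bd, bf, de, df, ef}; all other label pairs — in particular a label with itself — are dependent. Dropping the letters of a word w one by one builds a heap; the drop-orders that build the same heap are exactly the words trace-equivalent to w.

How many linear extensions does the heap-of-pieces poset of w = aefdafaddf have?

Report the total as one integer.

840

drop 0:a onto floor
drop 1:e onto floor
drop 2:f onto floor
drop 3:d onto {0:a}
drop 4:a onto {3:d}
drop 5:f onto {2:f}
drop 6:a onto {4:a}
drop 7:d onto {6:a}
drop 8:d onto {7:d}
drop 9:f onto {5:f}
ground layer = {0:a, 1:e, 2:f}
drop-orders for the pieces not yet dropped (sum over which currently-grounded one goes next):
  1 to go: {1} 1  {8} 1  {9} 1
  2 to go: {1,8} 2  {1,9} 2  {5,9} 1  {7,8} 1  {8,9} 2
  3 to go: {1,5,9} 3  {1,7,8} 3  {1,8,9} 6  {2,5,9} 1  {5,8,9} 3  {6,7,8} 1  {7,8,9} 3
  4 to go: {1,2,5,9} 4  {1,5,8,9} 12  {1,6,7,8} 4  {1,7,8,9} 12  {2,5,8,9} 4  {4,6,7,8} 1  {5,7,8,9} 6  {6,7,8,9} 4
  5 to go: {1,2,5,8,9} 20  {1,4,6,7,8} 5  {1,5,7,8,9} 30  {1,6,7,8,9} 20  {2,5,7,8,9} 10  {3,4,6,7,8} 1  {4,6,7,8,9} 5  {5,6,7,8,9} 10
  6 to go: {0,3,4,6,7,8} 1  {1,2,5,7,8,9} 60  {1,3,4,6,7,8} 6  {1,4,6,7,8,9} 30  {1,5,6,7,8,9} 60  {2,5,6,7,8,9} 20  {3,4,6,7,8,9} 6  {4,5,6,7,8,9} 15
  7 to go: {0,1,3,4,6,7,8} 7  {0,3,4,6,7,8,9} 7  {1,2,5,6,7,8,9} 140  {1,3,4,6,7,8,9} 42  {1,4,5,6,7,8,9} 105  {2,4,5,6,7,8,9} 35  {3,4,5,6,7,8,9} 21
  8 to go: {0,1,3,4,6,7,8,9} 56  {0,3,4,5,6,7,8,9} 28  {1,2,4,5,6,7,8,9} 280  {1,3,4,5,6,7,8,9} 168  {2,3,4,5,6,7,8,9} 56
  if 0:a drops first: 504 orders
  if 1:e drops first: 84 orders
  if 2:f drops first: 252 orders
heap linearizations: 840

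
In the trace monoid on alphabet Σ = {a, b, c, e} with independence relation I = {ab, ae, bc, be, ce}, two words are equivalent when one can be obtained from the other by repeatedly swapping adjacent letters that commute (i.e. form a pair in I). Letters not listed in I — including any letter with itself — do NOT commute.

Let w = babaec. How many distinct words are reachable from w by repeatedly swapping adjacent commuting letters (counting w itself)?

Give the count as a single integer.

60

#0=b has no predecessor
#1=a has no predecessor
#2=b depends on [0:b]
#3=a depends on [1:a]
#4=e has no predecessor
#5=c depends on [3:a]
sources: [0:b, 1:a, 4:e]
N(rest) = Σ N(rest − s) over sources s of rest; N(one piece) = 1:
  size 1 → [2]=1  [4]=1  [5]=1
  size 2 → [0,2]=1  [2,4]=2  [2,5]=2  [3,5]=1  [4,5]=2
  size 3 → [0,2,4]=3  [0,2,5]=3  [1,3,5]=1  [2,3,5]=3  [2,4,5]=6  [3,4,5]=3
  size 4 → [0,2,3,5]=6  [0,2,4,5]=12  [1,2,3,5]=4  [1,3,4,5]=4  [2,3,4,5]=12
  first=0(b) contributes 20
  first=1(a) contributes 30
  first=4(e) contributes 10
|[w]| = 60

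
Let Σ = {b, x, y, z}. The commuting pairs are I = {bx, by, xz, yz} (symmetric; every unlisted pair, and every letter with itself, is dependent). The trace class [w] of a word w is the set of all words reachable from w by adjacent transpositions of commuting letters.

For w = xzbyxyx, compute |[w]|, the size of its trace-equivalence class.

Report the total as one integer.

#0=x has no predecessor
#1=z has no predecessor
#2=b depends on [1:z]
#3=y depends on [0:x]
#4=x depends on [3:y]
#5=y depends on [4:x]
#6=x depends on [5:y]
sources: [0:x, 1:z]
N(rest) = Σ N(rest − s) over sources s of rest; N(one piece) = 1:
  size 1 → [2]=1  [6]=1
  size 2 → [1,2]=1  [2,6]=2  [5,6]=1
  size 3 → [1,2,6]=3  [2,5,6]=3  [4,5,6]=1
  size 4 → [1,2,5,6]=6  [2,4,5,6]=4  [3,4,5,6]=1
  size 5 → [0,3,4,5,6]=1  [1,2,4,5,6]=10  [2,3,4,5,6]=5
  first=0(x) contributes 15
  first=1(z) contributes 6
|[w]| = 21

21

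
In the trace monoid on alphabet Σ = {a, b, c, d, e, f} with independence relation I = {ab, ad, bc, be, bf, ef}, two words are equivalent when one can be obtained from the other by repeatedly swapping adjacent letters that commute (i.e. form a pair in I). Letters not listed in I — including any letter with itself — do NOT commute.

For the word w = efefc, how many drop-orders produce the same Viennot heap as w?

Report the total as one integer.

0(e) covers ∅
1(f) covers ∅
2(e) covers 0:e
3(f) covers 1:f
4(c) covers 2:e, 3:f
floor of heap: 0:e, 1:f
completions by unplaced set U, small U first (add the entries for U minus each lowest piece of U):
  |U|=1: {4}:1
  |U|=2: {2,4}:1  {3,4}:1
  |U|=3: {0,2,4}:1  {1,3,4}:1  {2,3,4}:2
  start at 0(e): 3
  start at 1(f): 3
sum over floor = 6

6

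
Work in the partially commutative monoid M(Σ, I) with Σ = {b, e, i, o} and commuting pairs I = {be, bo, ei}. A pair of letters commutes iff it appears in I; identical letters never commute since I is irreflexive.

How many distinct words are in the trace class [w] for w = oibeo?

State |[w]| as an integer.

5

piece 0:o — minimal
piece 1:i rests on {0:o}
piece 2:b rests on {1:i}
piece 3:e rests on {0:o}
piece 4:o rests on {1:i, 3:e}
minimal pieces: {0:o}
ways to finish when only these pieces remain (= sum over removing one remaining piece with nothing left below it):
  1 left: {2}→1  {4}→1
  2 left: {2,4}→2  {3,4}→1
  3 left: {1,2,4}→2  {2,3,4}→3
  placing 0:o first → 5 extensions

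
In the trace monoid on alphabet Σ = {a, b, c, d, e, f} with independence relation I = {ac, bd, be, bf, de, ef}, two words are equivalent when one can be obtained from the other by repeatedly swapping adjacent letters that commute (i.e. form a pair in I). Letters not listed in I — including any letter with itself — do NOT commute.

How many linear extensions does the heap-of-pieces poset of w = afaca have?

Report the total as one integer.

3

0(a) covers ∅
1(f) covers 0:a
2(a) covers 1:f
3(c) covers 1:f
4(a) covers 2:a
floor of heap: 0:a
completions by unplaced set U, small U first (add the entries for U minus each lowest piece of U):
  |U|=1: {3}:1  {4}:1
  |U|=2: {2,4}:1  {3,4}:2
  |U|=3: {2,3,4}:3
  start at 0(a): 3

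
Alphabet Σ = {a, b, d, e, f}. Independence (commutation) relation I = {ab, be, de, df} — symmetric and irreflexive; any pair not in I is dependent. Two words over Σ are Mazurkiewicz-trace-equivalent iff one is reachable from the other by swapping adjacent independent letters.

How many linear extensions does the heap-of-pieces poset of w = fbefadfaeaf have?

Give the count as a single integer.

4

piece 0:f — minimal
piece 1:b rests on {0:f}
piece 2:e rests on {0:f}
piece 3:f rests on {1:b, 2:e}
piece 4:a rests on {3:f}
piece 5:d rests on {4:a}
piece 6:f rests on {4:a}
piece 7:a rests on {5:d, 6:f}
piece 8:e rests on {7:a}
piece 9:a rests on {8:e}
piece 10:f rests on {9:a}
minimal pieces: {0:f}
ways to finish when only these pieces remain (= sum over removing one remaining piece with nothing left below it):
  1 left: {10}→1
  2 left: {9,10}→1
  3 left: {8,9,10}→1
  4 left: {7,8,9,10}→1
  5 left: {5,7,8,9,10}→1  {6,7,8,9,10}→1
  6 left: {5,6,7,8,9,10}→2
  7 left: {4,5,6,7,8,9,10}→2
  8 left: {3,4,5,6,7,8,9,10}→2
  9 left: {1,3,4,5,6,7,8,9,10}→2  {2,3,4,5,6,7,8,9,10}→2
  placing 0:f first → 4 extensions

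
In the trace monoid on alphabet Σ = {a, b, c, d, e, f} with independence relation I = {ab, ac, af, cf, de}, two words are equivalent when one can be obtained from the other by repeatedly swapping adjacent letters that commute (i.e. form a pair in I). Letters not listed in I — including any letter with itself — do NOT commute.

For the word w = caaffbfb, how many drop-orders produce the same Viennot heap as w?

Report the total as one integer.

84

#0=c has no predecessor
#1=a has no predecessor
#2=a depends on [1:a]
#3=f has no predecessor
#4=f depends on [3:f]
#5=b depends on [0:c, 4:f]
#6=f depends on [5:b]
#7=b depends on [6:f]
sources: [0:c, 1:a, 3:f]
N(rest) = Σ N(rest − s) over sources s of rest; N(one piece) = 1:
  size 1 → [2]=1  [7]=1
  size 2 → [1,2]=1  [2,7]=2  [6,7]=1
  size 3 → [1,2,7]=3  [2,6,7]=3  [5,6,7]=1
  size 4 → [0,5,6,7]=1  [1,2,6,7]=6  [2,5,6,7]=4  [4,5,6,7]=1
  size 5 → [0,2,5,6,7]=5  [0,4,5,6,7]=2  [1,2,5,6,7]=10  [2,4,5,6,7]=5  [3,4,5,6,7]=1
  size 6 → [0,1,2,5,6,7]=15  [0,2,4,5,6,7]=12  [0,3,4,5,6,7]=3  [1,2,4,5,6,7]=15  [2,3,4,5,6,7]=6
  first=0(c) contributes 21
  first=1(a) contributes 21
  first=3(f) contributes 42
|[w]| = 84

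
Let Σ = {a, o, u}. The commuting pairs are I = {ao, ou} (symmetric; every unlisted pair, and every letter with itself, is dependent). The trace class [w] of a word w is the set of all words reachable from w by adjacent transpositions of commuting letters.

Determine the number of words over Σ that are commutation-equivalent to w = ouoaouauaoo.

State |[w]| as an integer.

0(o) covers ∅
1(u) covers ∅
2(o) covers 0:o
3(a) covers 1:u
4(o) covers 2:o
5(u) covers 3:a
6(a) covers 5:u
7(u) covers 6:a
8(a) covers 7:u
9(o) covers 4:o
10(o) covers 9:o
floor of heap: 0:o, 1:u
completions by unplaced set U, small U first (add the entries for U minus each lowest piece of U):
  |U|=1: {8}:1  {10}:1
  |U|=2: {7,8}:1  {8,10}:2  {9,10}:1
  |U|=3: {4,9,10}:1  {6,7,8}:1  {7,8,10}:3  {8,9,10}:3
  |U|=4: {2,4,9,10}:1  {4,8,9,10}:4  {5,6,7,8}:1  {6,7,8,10}:4  {7,8,9,10}:6
  |U|=5: {0,2,4,9,10}:1  {2,4,8,9,10}:5  {3,5,6,7,8}:1  {4,7,8,9,10}:10  {5,6,7,8,10}:5  {6,7,8,9,10}:10
  |U|=6: {0,2,4,8,9,10}:6  {1,3,5,6,7,8}:1  {2,4,7,8,9,10}:15  {3,5,6,7,8,10}:6  {4,6,7,8,9,10}:20  {5,6,7,8,9,10}:15
  |U|=7: {0,2,4,7,8,9,10}:21  {1,3,5,6,7,8,10}:7  {2,4,6,7,8,9,10}:35  {3,5,6,7,8,9,10}:21  {4,5,6,7,8,9,10}:35
  |U|=8: {0,2,4,6,7,8,9,10}:56  {1,3,5,6,7,8,9,10}:28  {2,4,5,6,7,8,9,10}:70  {3,4,5,6,7,8,9,10}:56
  |U|=9: {0,2,4,5,6,7,8,9,10}:126  {1,3,4,5,6,7,8,9,10}:84  {2,3,4,5,6,7,8,9,10}:126
  start at 0(o): 210
  start at 1(u): 252
sum over floor = 462

462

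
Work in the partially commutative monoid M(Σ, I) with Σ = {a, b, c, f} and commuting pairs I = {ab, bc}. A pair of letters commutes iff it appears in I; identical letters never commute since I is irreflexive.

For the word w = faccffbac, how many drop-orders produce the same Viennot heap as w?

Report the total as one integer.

#0=f has no predecessor
#1=a depends on [0:f]
#2=c depends on [1:a]
#3=c depends on [2:c]
#4=f depends on [3:c]
#5=f depends on [4:f]
#6=b depends on [5:f]
#7=a depends on [5:f]
#8=c depends on [7:a]
sources: [0:f]
N(rest) = Σ N(rest − s) over sources s of rest; N(one piece) = 1:
  size 1 → [6]=1  [8]=1
  size 2 → [6,8]=2  [7,8]=1
  size 3 → [6,7,8]=3
  size 4 → [5,6,7,8]=3
  size 5 → [4,5,6,7,8]=3
  size 6 → [3,4,5,6,7,8]=3
  size 7 → [2,3,4,5,6,7,8]=3
  first=0(f) contributes 3

3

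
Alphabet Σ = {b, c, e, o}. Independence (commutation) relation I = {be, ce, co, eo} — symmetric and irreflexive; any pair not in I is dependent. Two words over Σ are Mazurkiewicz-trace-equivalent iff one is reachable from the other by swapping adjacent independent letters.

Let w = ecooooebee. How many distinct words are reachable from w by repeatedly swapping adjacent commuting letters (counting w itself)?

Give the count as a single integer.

1050

drop 0:e onto floor
drop 1:c onto floor
drop 2:o onto floor
drop 3:o onto {2:o}
drop 4:o onto {3:o}
drop 5:o onto {4:o}
drop 6:e onto {0:e}
drop 7:b onto {1:c, 5:o}
drop 8:e onto {6:e}
drop 9:e onto {8:e}
ground layer = {0:e, 1:c, 2:o}
drop-orders for the pieces not yet dropped (sum over which currently-grounded one goes next):
  1 to go: {7} 1  {9} 1
  2 to go: {1,7} 1  {5,7} 1  {7,9} 2  {8,9} 1
  3 to go: {1,5,7} 2  {1,7,9} 3  {4,5,7} 1  {5,7,9} 3  {6,8,9} 1  {7,8,9} 3
  4 to go: {0,6,8,9} 1  {1,4,5,7} 3  {1,5,7,9} 8  {1,7,8,9} 6  {3,4,5,7} 1  {4,5,7,9} 4  {5,7,8,9} 6  {6,7,8,9} 4
  5 to go: {0,6,7,8,9} 5  {1,3,4,5,7} 4  {1,4,5,7,9} 15  {1,5,7,8,9} 20  {1,6,7,8,9} 10  {2,3,4,5,7} 1  {3,4,5,7,9} 5  {4,5,7,8,9} 10  {5,6,7,8,9} 10
  6 to go: {0,1,6,7,8,9} 15  {0,5,6,7,8,9} 15  {1,2,3,4,5,7} 5  {1,3,4,5,7,9} 24  {1,4,5,7,8,9} 45  {1,5,6,7,8,9} 40  {2,3,4,5,7,9} 6  {3,4,5,7,8,9} 15  {4,5,6,7,8,9} 20
  7 to go: {0,1,5,6,7,8,9} 70  {0,4,5,6,7,8,9} 35  {1,2,3,4,5,7,9} 35  {1,3,4,5,7,8,9} 84  {1,4,5,6,7,8,9} 105  {2,3,4,5,7,8,9} 21  {3,4,5,6,7,8,9} 35
  8 to go: {0,1,4,5,6,7,8,9} 210  {0,3,4,5,6,7,8,9} 70  {1,2,3,4,5,7,8,9} 140  {1,3,4,5,6,7,8,9} 224  {2,3,4,5,6,7,8,9} 56
  if 0:e drops first: 420 orders
  if 1:c drops first: 126 orders
  if 2:o drops first: 504 orders
heap linearizations: 1050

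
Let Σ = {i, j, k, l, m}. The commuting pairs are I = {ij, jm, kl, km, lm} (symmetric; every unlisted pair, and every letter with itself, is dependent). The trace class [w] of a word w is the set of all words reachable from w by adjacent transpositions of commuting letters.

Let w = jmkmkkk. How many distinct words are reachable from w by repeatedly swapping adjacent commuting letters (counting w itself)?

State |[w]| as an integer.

21

0(j) covers ∅
1(m) covers ∅
2(k) covers 0:j
3(m) covers 1:m
4(k) covers 2:k
5(k) covers 4:k
6(k) covers 5:k
floor of heap: 0:j, 1:m
completions by unplaced set U, small U first (add the entries for U minus each lowest piece of U):
  |U|=1: {3}:1  {6}:1
  |U|=2: {1,3}:1  {3,6}:2  {5,6}:1
  |U|=3: {1,3,6}:3  {3,5,6}:3  {4,5,6}:1
  |U|=4: {1,3,5,6}:6  {2,4,5,6}:1  {3,4,5,6}:4
  |U|=5: {0,2,4,5,6}:1  {1,3,4,5,6}:10  {2,3,4,5,6}:5
  start at 0(j): 15
  start at 1(m): 6
sum over floor = 21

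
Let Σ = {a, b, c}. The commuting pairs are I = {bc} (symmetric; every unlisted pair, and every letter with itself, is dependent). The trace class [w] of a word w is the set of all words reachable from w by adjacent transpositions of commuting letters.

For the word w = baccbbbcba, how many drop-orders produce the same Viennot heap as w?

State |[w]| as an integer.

35

piece 0:b — minimal
piece 1:a rests on {0:b}
piece 2:c rests on {1:a}
piece 3:c rests on {2:c}
piece 4:b rests on {1:a}
piece 5:b rests on {4:b}
piece 6:b rests on {5:b}
piece 7:c rests on {3:c}
piece 8:b rests on {6:b}
piece 9:a rests on {7:c, 8:b}
minimal pieces: {0:b}
ways to finish when only these pieces remain (= sum over removing one remaining piece with nothing left below it):
  1 left: {9}→1
  2 left: {7,9}→1  {8,9}→1
  3 left: {3,7,9}→1  {6,8,9}→1  {7,8,9}→2
  4 left: {2,3,7,9}→1  {3,7,8,9}→3  {5,6,8,9}→1  {6,7,8,9}→3
  5 left: {2,3,7,8,9}→4  {3,6,7,8,9}→6  {4,5,6,8,9}→1  {5,6,7,8,9}→4
  6 left: {2,3,6,7,8,9}→10  {3,5,6,7,8,9}→10  {4,5,6,7,8,9}→5
  7 left: {2,3,5,6,7,8,9}→20  {3,4,5,6,7,8,9}→15
  8 left: {2,3,4,5,6,7,8,9}→35
  placing 0:b first → 35 extensions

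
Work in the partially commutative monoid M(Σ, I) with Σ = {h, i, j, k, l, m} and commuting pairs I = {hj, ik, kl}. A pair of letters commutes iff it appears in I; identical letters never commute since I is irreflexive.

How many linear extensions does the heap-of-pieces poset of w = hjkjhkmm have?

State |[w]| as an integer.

4

piece 0:h — minimal
piece 1:j — minimal
piece 2:k rests on {0:h, 1:j}
piece 3:j rests on {2:k}
piece 4:h rests on {2:k}
piece 5:k rests on {3:j, 4:h}
piece 6:m rests on {5:k}
piece 7:m rests on {6:m}
minimal pieces: {0:h, 1:j}
ways to finish when only these pieces remain (= sum over removing one remaining piece with nothing left below it):
  1 left: {7}→1
  2 left: {6,7}→1
  3 left: {5,6,7}→1
  4 left: {3,5,6,7}→1  {4,5,6,7}→1
  5 left: {3,4,5,6,7}→2
  6 left: {2,3,4,5,6,7}→2
  placing 0:h first → 2 extensions
  placing 1:j first → 2 extensions
total linear extensions = 4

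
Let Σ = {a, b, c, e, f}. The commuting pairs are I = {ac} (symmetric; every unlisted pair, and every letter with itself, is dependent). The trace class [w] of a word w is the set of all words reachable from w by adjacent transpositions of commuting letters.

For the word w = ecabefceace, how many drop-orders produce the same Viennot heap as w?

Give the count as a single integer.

drop 0:e onto floor
drop 1:c onto {0:e}
drop 2:a onto {0:e}
drop 3:b onto {1:c, 2:a}
drop 4:e onto {3:b}
drop 5:f onto {4:e}
drop 6:c onto {5:f}
drop 7:e onto {6:c}
drop 8:a onto {7:e}
drop 9:c onto {7:e}
drop 10:e onto {8:a, 9:c}
ground layer = {0:e}
drop-orders for the pieces not yet dropped (sum over which currently-grounded one goes next):
  1 to go: {10} 1
  2 to go: {8,10} 1  {9,10} 1
  3 to go: {8,9,10} 2
  4 to go: {7,8,9,10} 2
  5 to go: {6,7,8,9,10} 2
  6 to go: {5,6,7,8,9,10} 2
  7 to go: {4,5,6,7,8,9,10} 2
  8 to go: {3,4,5,6,7,8,9,10} 2
  9 to go: {1,3,4,5,6,7,8,9,10} 2  {2,3,4,5,6,7,8,9,10} 2
  if 0:e drops first: 4 orders

4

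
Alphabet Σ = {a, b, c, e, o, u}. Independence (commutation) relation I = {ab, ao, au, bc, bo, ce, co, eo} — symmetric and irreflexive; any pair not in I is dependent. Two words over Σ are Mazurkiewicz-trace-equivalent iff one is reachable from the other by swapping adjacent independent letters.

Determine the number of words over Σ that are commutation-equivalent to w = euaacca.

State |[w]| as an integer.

3

piece 0:e — minimal
piece 1:u rests on {0:e}
piece 2:a rests on {0:e}
piece 3:a rests on {2:a}
piece 4:c rests on {1:u, 3:a}
piece 5:c rests on {4:c}
piece 6:a rests on {5:c}
minimal pieces: {0:e}
ways to finish when only these pieces remain (= sum over removing one remaining piece with nothing left below it):
  1 left: {6}→1
  2 left: {5,6}→1
  3 left: {4,5,6}→1
  4 left: {1,4,5,6}→1  {3,4,5,6}→1
  5 left: {1,3,4,5,6}→2  {2,3,4,5,6}→1
  placing 0:e first → 3 extensions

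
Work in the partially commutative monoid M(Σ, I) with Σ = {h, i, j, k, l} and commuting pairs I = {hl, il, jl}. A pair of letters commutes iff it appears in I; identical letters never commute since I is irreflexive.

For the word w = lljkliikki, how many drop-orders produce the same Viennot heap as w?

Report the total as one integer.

9

0(l) covers ∅
1(l) covers 0:l
2(j) covers ∅
3(k) covers 1:l, 2:j
4(l) covers 3:k
5(i) covers 3:k
6(i) covers 5:i
7(k) covers 4:l, 6:i
8(k) covers 7:k
9(i) covers 8:k
floor of heap: 0:l, 2:j
completions by unplaced set U, small U first (add the entries for U minus each lowest piece of U):
  |U|=1: {9}:1
  |U|=2: {8,9}:1
  |U|=3: {7,8,9}:1
  |U|=4: {4,7,8,9}:1  {6,7,8,9}:1
  |U|=5: {4,6,7,8,9}:2  {5,6,7,8,9}:1
  |U|=6: {4,5,6,7,8,9}:3
  |U|=7: {3,4,5,6,7,8,9}:3
  |U|=8: {1,3,4,5,6,7,8,9}:3  {2,3,4,5,6,7,8,9}:3
  start at 0(l): 6
  start at 2(j): 3
sum over floor = 9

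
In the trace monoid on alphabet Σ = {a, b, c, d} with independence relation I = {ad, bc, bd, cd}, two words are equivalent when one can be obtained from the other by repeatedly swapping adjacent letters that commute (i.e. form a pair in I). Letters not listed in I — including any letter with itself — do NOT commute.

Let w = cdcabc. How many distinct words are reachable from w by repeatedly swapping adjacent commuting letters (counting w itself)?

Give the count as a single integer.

drop 0:c onto floor
drop 1:d onto floor
drop 2:c onto {0:c}
drop 3:a onto {2:c}
drop 4:b onto {3:a}
drop 5:c onto {3:a}
ground layer = {0:c, 1:d}
drop-orders for the pieces not yet dropped (sum over which currently-grounded one goes next):
  1 to go: {1} 1  {4} 1  {5} 1
  2 to go: {1,4} 2  {1,5} 2  {4,5} 2
  3 to go: {1,4,5} 6  {3,4,5} 2
  4 to go: {1,3,4,5} 8  {2,3,4,5} 2
  if 0:c drops first: 10 orders
  if 1:d drops first: 2 orders
heap linearizations: 12

12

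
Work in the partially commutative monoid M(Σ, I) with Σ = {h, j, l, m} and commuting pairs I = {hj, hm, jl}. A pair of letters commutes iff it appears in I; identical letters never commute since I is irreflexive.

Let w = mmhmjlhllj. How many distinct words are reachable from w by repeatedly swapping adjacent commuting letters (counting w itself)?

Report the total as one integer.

66

drop 0:m onto floor
drop 1:m onto {0:m}
drop 2:h onto floor
drop 3:m onto {1:m}
drop 4:j onto {3:m}
drop 5:l onto {2:h, 3:m}
drop 6:h onto {5:l}
drop 7:l onto {6:h}
drop 8:l onto {7:l}
drop 9:j onto {4:j}
ground layer = {0:m, 2:h}
drop-orders for the pieces not yet dropped (sum over which currently-grounded one goes next):
  1 to go: {8} 1  {9} 1
  2 to go: {4,9} 1  {7,8} 1  {8,9} 2
  3 to go: {4,8,9} 3  {6,7,8} 1  {7,8,9} 3
  4 to go: {4,7,8,9} 6  {5,6,7,8} 1  {6,7,8,9} 4
  5 to go: {2,5,6,7,8} 1  {4,6,7,8,9} 10  {5,6,7,8,9} 5
  6 to go: {2,5,6,7,8,9} 6  {4,5,6,7,8,9} 15
  7 to go: {2,4,5,6,7,8,9} 21  {3,4,5,6,7,8,9} 15
  8 to go: {1,3,4,5,6,7,8,9} 15  {2,3,4,5,6,7,8,9} 36
  if 0:m drops first: 51 orders
  if 2:h drops first: 15 orders
heap linearizations: 66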